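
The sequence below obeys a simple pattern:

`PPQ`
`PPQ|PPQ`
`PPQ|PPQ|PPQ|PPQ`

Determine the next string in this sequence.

s(k+1) = s(k)·|·s(k) — each term doubles the last with '|' between the halves.
One more doubling of PPQ|PPQ|PPQ|PPQ gives the answer.

PPQ|PPQ|PPQ|PPQ|PPQ|PPQ|PPQ|PPQ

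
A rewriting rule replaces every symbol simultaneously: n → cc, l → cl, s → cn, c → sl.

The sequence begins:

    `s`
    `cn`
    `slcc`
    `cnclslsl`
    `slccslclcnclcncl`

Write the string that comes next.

Applying the rule to each of the 16 symbols of slccslclcnclcncl gives the pieces cn cl sl sl cn cl sl cl sl cc sl cl sl cc sl cl, which concatenate to the answer.

cnclslslcnclslclslccslclslccslcl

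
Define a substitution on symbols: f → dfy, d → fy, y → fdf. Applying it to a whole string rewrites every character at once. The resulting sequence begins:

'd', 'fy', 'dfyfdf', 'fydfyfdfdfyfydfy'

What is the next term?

Replace each of the 16 characters of fydfyfdfdfyfydfy in place — dfy fdf fy dfy fdf dfy fy dfy fy dfy fdf dfy fdf fy dfy fdf — and concatenate.

dfyfdffydfyfdfdfyfydfyfydfyfdfdfyfdffydfyfdf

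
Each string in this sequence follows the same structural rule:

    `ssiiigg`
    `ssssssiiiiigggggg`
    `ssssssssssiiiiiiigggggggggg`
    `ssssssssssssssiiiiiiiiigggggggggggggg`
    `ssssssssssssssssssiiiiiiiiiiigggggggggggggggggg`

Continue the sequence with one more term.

Term n consists of 4n-2 s's, followed by 2n+1 i's, followed by 4n-2 g's (n = 1, 2, …).
Setting n = 6 gives 22, 13, 22 characters in each block.

ssssssssssssssssssssssiiiiiiiiiiiiigggggggggggggggggggggg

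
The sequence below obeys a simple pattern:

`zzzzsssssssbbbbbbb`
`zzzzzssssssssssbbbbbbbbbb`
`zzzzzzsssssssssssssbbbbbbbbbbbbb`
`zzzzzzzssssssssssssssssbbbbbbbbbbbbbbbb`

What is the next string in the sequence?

Each string has the form z^{n+2} s^{3n+1} b^{3n+1}, where the shown terms are n = 2, 3, 4, 5.
At n = 6 the blocks have lengths 8, 19, 19.

zzzzzzzzsssssssssssssssssssbbbbbbbbbbbbbbbbbbb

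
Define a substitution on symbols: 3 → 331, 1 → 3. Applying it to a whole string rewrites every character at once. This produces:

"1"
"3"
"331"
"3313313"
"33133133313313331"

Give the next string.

33133133313313331331331333133133313313313

Applying the rule to each of the 17 symbols of 33133133313313331 gives the pieces 331 331 3 331 331 3 331 331 331 3 331 331 3 331 331 331 3, which concatenate to the answer.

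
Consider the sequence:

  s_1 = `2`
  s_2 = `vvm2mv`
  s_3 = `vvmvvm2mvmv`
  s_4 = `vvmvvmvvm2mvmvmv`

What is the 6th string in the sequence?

Every step adds vvm to the front and mv to the end of the previous string.
From vvmvvmvvm2mvmvmv, 2 further steps: vvmvvmvvm2mvmvmv → vvmvvmvvmvvm2mvmvmvmv → (answer).

vvmvvmvvmvvmvvm2mvmvmvmvmv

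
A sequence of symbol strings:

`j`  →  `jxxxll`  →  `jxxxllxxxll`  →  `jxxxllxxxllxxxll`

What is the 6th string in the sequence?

The strings grow by a fixed suffix xxxll each time.
From jxxxllxxxllxxxll, 2 further steps: jxxxllxxxllxxxll → jxxxllxxxllxxxllxxxll → (answer).

jxxxllxxxllxxxllxxxllxxxll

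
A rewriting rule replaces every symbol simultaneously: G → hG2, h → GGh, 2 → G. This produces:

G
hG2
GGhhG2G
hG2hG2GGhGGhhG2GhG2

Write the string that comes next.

Replace each of the 19 characters of hG2hG2GGhGGhhG2GhG2 in place — GGh hG2 G GGh hG2 G hG2 hG2 GGh hG2 hG2 GGh GGh hG2 G hG2 GGh hG2 G — and concatenate.

GGhhG2GGGhhG2GhG2hG2GGhhG2hG2GGhGGhhG2GhG2GGhhG2G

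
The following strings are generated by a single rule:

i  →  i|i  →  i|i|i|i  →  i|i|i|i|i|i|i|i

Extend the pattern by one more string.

Every step duplicates the string with '|' between the halves.
Doubling i|i|i|i|i|i|i|i with '|' between the halves:

i|i|i|i|i|i|i|i|i|i|i|i|i|i|i|i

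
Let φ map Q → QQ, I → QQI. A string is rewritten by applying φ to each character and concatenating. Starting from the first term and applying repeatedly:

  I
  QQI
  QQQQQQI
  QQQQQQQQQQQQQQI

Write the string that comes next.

φ(QQQQQQQQQQQQQQI) expands symbol-by-symbol to QQ QQ QQ QQ QQ QQ QQ QQ QQ QQ QQ QQ QQ QQ QQI; joining the 15 pieces gives the next term.

QQQQQQQQQQQQQQQQQQQQQQQQQQQQQQI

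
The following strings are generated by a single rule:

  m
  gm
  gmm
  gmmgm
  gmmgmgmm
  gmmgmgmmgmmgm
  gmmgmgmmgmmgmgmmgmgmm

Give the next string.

gmmgmgmmgmmgmgmmgmgmmgmmgmgmmgmmgm

Each term (from the third on) is the previous term followed by the one before it: term 3 = gm·m = gmm.
So term 8 is gmmgmgmmgmmgmgmmgmgmm·gmmgmgmmgmmgm.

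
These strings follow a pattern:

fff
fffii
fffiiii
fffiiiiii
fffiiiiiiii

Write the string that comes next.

Every step adds ii to the end: s(k+1) = s(k)·ii.
One more step from fffiiiiiiii gives the answer.

fffiiiiiiiiii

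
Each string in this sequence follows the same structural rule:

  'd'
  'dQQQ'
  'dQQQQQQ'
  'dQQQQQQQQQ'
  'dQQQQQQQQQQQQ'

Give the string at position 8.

dQQQQQQQQQQQQQQQQQQQQQ

Each term is the previous one with QQQ appended.
From dQQQQQQQQQQQQ, 3 further steps: dQQQQQQQQQQQQ → dQQQQQQQQQQQQQQQ → dQQQQQQQQQQQQQQQQQQ → (answer).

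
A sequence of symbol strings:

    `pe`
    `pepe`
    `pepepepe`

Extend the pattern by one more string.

s(k+1) = s(k)·s(k) — each term doubles the last.
One more doubling of pepepepe gives the answer.

pepepepepepepepe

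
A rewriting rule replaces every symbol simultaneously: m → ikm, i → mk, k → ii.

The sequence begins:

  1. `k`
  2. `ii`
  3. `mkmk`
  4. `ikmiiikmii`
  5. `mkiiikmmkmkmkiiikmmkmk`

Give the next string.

Rewriting the 22 symbols of mkiiikmmkmkmkiiikmmkmk one by one yields ikm ii mk mk mk ii ikm ikm ii ikm ii ikm ii mk mk mk ii ikm ikm ii ikm ii; concatenated:

ikmiimkmkmkiiikmikmiiikmiiikmiimkmkmkiiikmikmiiikmii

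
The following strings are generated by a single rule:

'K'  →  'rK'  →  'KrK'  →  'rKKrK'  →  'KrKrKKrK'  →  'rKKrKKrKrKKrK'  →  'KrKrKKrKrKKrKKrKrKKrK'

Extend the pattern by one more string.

rKKrKKrKrKKrKKrKrKKrKrKKrKKrKrKKrK

This is a Fibonacci-style word recurrence s(k) = s(k−2)·s(k−1): e.g. K·rK = KrK.
The next term joins rKKrKKrKrKKrK and KrKrKKrKrKKrKKrKrKKrK.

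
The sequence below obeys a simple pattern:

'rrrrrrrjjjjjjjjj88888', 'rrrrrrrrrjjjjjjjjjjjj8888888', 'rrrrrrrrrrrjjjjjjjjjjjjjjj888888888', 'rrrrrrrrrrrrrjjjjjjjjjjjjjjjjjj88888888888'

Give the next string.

Term n consists of 2n+1 r's, followed by 3n j's, followed by 2n-1 8's, where the shown terms are n = 3, 4, 5, 6.
For the next term, n = 7, so the run lengths are 15, 21, 13.

rrrrrrrrrrrrrrrjjjjjjjjjjjjjjjjjjjjj8888888888888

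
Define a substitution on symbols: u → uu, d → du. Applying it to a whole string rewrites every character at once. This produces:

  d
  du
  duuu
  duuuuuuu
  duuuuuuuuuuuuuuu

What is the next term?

Rewriting the 16 symbols of duuuuuuuuuuuuuuu one by one yields du uu uu uu uu uu uu uu uu uu uu uu uu uu uu uu; concatenated:

duuuuuuuuuuuuuuuuuuuuuuuuuuuuuuu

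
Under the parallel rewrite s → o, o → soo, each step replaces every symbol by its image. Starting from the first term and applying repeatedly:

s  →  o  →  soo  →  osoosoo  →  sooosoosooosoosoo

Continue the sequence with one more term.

osoosoosooosoosooosoosoosooosoosooosoosoo

Applying the rule to each of the 17 symbols of sooosoosooosoosoo gives the pieces o soo soo soo o soo soo o soo soo soo o soo soo o soo soo, which concatenate to the answer.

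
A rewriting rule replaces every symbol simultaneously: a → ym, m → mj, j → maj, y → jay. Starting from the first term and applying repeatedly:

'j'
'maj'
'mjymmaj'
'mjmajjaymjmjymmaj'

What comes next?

Applying the rule to each of the 17 symbols of mjmajjaymjmjymmaj gives the pieces mj maj mj ym maj maj ym jay mj maj mj maj jay mj mj ym maj, which concatenate to the answer.

mjmajmjymmajmajymjaymjmajmjmajjaymjmjymmaj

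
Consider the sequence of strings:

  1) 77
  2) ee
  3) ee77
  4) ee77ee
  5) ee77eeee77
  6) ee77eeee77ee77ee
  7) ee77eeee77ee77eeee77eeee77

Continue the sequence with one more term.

This is a Fibonacci-style word recurrence s(k) = s(k−1)·s(k−2): e.g. ee·77 = ee77.
So term 8 is ee77eeee77ee77eeee77eeee77·ee77eeee77ee77ee.

ee77eeee77ee77eeee77eeee77ee77eeee77ee77ee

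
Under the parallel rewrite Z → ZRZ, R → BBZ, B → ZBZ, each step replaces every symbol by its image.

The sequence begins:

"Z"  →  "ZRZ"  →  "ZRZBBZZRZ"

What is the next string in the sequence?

Expanding ZRZBBZZRZ: Z→ZRZ, R→BBZ, Z→ZRZ, B→ZBZ, B→ZBZ, Z→ZRZ, Z→ZRZ, R→BBZ, Z→ZRZ. Concatenated: ZRZ BBZ ZRZ ZBZ ZBZ ZRZ ZRZ BBZ ZRZ.

ZRZBBZZRZZBZZBZZRZZRZBBZZRZ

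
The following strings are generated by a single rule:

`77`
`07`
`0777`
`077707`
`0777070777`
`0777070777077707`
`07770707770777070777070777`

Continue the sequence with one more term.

077707077707770707770707770777070777077707

This is a Fibonacci-style word recurrence s(k) = s(k−1)·s(k−2): e.g. 07·77 = 0777.
The next term joins 07770707770777070777070777 and 0777070777077707.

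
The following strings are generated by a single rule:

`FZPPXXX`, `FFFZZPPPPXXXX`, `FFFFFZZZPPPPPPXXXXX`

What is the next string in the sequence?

FFFFFFFZZZZPPPPPPPPXXXXXX

Reading off run lengths: F runs 1, 3, 5; Z runs 1, 2, 3; P runs 2, 4, 6; X runs 3, 4, 5 — each is linear in n (n = 1, 2, …).
For the next term, n = 4, so the run lengths are 7, 4, 8, 6.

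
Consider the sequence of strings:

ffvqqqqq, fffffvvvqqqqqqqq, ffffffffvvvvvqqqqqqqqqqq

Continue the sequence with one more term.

fffffffffffvvvvvvvqqqqqqqqqqqqqq

Reading off run lengths: f runs 2, 5, 8; v runs 1, 3, 5; q runs 5, 8, 11 — each is linear in n (n = 1, 2, …).
At n = 4 the blocks have lengths 11, 7, 14.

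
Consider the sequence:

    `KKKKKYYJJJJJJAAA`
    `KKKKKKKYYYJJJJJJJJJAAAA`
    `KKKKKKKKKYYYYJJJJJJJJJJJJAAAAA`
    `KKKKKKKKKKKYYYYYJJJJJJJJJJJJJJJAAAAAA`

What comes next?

Reading off run lengths: K runs 5, 7, 9, 11; Y runs 2, 3, 4, 5; J runs 6, 9, 12, 15; A runs 3, 4, 5, 6 — each is linear in n, where the shown terms are n = 2, 3, 4, 5.
For the next term, n = 6, so the run lengths are 13, 6, 18, 7.

KKKKKKKKKKKKKYYYYYYJJJJJJJJJJJJJJJJJJAAAAAAA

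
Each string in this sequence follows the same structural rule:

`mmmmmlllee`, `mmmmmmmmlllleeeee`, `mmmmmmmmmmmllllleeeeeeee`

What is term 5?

mmmmmmmmmmmmmmmmmllllllleeeeeeeeeeeeee

The n-th term is 3n+2 m's then n+2 l's then 3n-1 e's (n = 1, 2, …).
At n = 5 the blocks have lengths 17, 7, 14.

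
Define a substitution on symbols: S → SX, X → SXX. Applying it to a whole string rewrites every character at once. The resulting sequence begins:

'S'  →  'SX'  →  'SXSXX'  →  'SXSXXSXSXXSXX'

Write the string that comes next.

SXSXXSXSXXSXXSXSXXSXSXXSXXSXSXXSXX

φ(SXSXXSXSXXSXX) expands symbol-by-symbol to SX SXX SX SXX SXX SX SXX SX SXX SXX SX SXX SXX; joining the 13 pieces gives the next term.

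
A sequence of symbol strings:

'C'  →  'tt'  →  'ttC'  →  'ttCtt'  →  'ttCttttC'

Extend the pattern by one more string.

From term 3 onward, concatenate the last term with the second-to-last: tt·C = ttC, ttC·tt = ttCtt, …
Continuing: ttCttttC · ttCtt gives term 6.

ttCttttCttCtt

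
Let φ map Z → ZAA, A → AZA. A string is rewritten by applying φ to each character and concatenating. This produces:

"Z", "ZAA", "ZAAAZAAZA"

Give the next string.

ZAAAZAAZAAZAZAAAZAAZAZAAAZA

Apply φ to ZAAAZAAZA symbol by symbol: Z→ZAA, A→AZA, A→AZA, A→AZA, Z→ZAA, A→AZA, A→AZA, Z→ZAA, A→AZA; joined: ZAA AZA AZA AZA ZAA AZA AZA ZAA AZA.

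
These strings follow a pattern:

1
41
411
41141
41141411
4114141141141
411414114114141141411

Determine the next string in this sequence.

4114141141141411414114114141141141

From term 3 onward, concatenate the last term with the second-to-last: 41·1 = 411, 411·41 = 41141, …
So term 8 is 411414114114141141411·4114141141141.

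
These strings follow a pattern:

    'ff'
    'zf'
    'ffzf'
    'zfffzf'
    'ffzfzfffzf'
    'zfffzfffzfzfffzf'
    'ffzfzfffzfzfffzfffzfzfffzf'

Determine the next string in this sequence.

zfffzfffzfzfffzfffzfzfffzfzfffzfffzfzfffzf

This is a Fibonacci-style word recurrence s(k) = s(k−2)·s(k−1): e.g. ff·zf = ffzf.
So term 8 is zfffzfffzfzfffzf·ffzfzfffzfzfffzfffzfzfffzf.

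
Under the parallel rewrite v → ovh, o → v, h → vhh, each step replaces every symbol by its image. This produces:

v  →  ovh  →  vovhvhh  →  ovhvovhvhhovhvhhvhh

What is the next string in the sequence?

Replace each of the 19 characters of ovhvovhvhhovhvhhvhh in place — v ovh vhh ovh v ovh vhh ovh vhh vhh v ovh vhh ovh vhh vhh ovh vhh vhh — and concatenate.

vovhvhhovhvovhvhhovhvhhvhhvovhvhhovhvhhvhhovhvhhvhh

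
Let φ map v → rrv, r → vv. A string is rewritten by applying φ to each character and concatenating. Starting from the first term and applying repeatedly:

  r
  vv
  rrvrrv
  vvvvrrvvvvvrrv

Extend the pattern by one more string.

Replace each of the 14 characters of vvvvrrvvvvvrrv in place — rrv rrv rrv rrv vv vv rrv rrv rrv rrv rrv vv vv rrv — and concatenate.

rrvrrvrrvrrvvvvvrrvrrvrrvrrvrrvvvvvrrv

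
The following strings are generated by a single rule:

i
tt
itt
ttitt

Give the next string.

ittttitt

From term 3 onward, concatenate the second-to-last term with the last: i·tt = itt, tt·itt = ttitt, …
Continuing: itt · ttitt gives term 5.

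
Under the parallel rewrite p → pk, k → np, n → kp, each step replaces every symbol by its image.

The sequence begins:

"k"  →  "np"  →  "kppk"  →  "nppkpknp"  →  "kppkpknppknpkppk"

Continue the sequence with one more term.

nppkpknppknpkppkpknpkppknppkpknp

Replace each of the 16 characters of kppkpknppknpkppk in place — np pk pk np pk np kp pk pk np kp pk np pk pk np — and concatenate.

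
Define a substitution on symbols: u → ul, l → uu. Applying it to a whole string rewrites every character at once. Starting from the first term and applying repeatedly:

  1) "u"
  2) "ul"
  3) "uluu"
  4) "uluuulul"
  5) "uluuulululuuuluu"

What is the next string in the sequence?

uluuulululuuuluuuluuulululuuulul

Replace each of the 16 characters of uluuulululuuuluu in place — ul uu ul ul ul uu ul uu ul uu ul ul ul uu ul ul — and concatenate.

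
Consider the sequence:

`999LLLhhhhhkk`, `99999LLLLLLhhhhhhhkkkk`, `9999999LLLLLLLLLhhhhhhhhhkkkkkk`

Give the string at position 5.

The n-th term is 2n+1 9's then 3n L's then 2n+3 h's then 2n k's (n = 1, 2, …).
At n = 5 the blocks have lengths 11, 15, 13, 10.

99999999999LLLLLLLLLLLLLLLhhhhhhhhhhhhhkkkkkkkkkk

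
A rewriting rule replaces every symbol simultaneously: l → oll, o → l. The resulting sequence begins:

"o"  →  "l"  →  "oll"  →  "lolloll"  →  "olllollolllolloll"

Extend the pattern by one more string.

lollollolllollolllollollolllollolllolloll

Replace each of the 17 characters of olllollolllolloll in place — l oll oll oll l oll oll l oll oll oll l oll oll l oll oll — and concatenate.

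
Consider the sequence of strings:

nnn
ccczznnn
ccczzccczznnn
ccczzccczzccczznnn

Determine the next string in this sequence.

The strings grow by a fixed prefix ccczz each time.
Applying this once more to ccczzccczzccczznnn:

ccczzccczzccczzccczznnn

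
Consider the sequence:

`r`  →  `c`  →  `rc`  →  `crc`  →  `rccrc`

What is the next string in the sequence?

crcrccrc

This is a Fibonacci-style word recurrence s(k) = s(k−2)·s(k−1): e.g. r·c = rc.
Continuing: crc · rccrc gives term 6.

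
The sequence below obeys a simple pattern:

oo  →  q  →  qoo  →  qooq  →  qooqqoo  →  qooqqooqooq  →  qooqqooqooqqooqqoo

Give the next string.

qooqqooqooqqooqqooqooqqooqooq

From term 3 onward, concatenate the last term with the second-to-last: q·oo = qoo, qoo·q = qooq, …
So term 8 is qooqqooqooqqooqqoo·qooqqooqooq.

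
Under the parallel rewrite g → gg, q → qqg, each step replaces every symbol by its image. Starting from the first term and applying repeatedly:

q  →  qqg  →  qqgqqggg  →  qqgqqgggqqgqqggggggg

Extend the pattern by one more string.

qqgqqgggqqgqqgggggggqqgqqgggqqgqqggggggggggggggg

φ(qqgqqgggqqgqqggggggg) expands symbol-by-symbol to qqg qqg gg qqg qqg gg gg gg qqg qqg gg qqg qqg gg gg gg gg gg gg gg; joining the 20 pieces gives the next term.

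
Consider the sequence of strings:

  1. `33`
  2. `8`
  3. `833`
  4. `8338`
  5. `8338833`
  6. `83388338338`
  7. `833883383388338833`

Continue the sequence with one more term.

From term 3 onward, concatenate the last term with the second-to-last: 8·33 = 833, 833·8 = 8338, …
The next term joins 833883383388338833 and 83388338338.

83388338338833883383388338338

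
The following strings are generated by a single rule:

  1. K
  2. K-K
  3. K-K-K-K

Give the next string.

s(k+1) = s(k)·-·s(k) — each term doubles the last with '-' between the halves.
Doubling K-K-K-K with '-' between the halves:

K-K-K-K-K-K-K-K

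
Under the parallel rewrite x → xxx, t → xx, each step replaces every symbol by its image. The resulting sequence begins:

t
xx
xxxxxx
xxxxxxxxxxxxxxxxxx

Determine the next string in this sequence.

xxxxxxxxxxxxxxxxxxxxxxxxxxxxxxxxxxxxxxxxxxxxxxxxxxxxxx

φ(xxxxxxxxxxxxxxxxxx) expands symbol-by-symbol to xxx xxx xxx xxx xxx xxx xxx xxx xxx xxx xxx xxx xxx xxx xxx xxx xxx xxx; joining the 18 pieces gives the next term.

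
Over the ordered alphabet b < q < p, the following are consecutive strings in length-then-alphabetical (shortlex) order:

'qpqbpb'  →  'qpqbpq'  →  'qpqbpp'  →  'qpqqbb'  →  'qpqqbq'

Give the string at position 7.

Stepping forward 2 times from qpqqbq: qpqqbq → qpqqbp, then the target.

qpqqqb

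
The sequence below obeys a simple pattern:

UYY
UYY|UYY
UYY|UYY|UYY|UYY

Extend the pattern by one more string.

Each string is two copies of the previous one joined by '|'.
So the next term is two copies of UYY|UYY|UYY|UYY with '|' between the halves.

UYY|UYY|UYY|UYY|UYY|UYY|UYY|UYY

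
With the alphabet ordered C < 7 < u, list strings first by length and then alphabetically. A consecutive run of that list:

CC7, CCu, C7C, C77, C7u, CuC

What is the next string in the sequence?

Cu7

Find the rightmost character of CuC below u, bump it to the next letter, and reset everything to its right to C.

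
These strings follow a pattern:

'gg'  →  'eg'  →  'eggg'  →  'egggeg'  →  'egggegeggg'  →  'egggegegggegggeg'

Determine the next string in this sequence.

egggegegggegggegegggegeggg

Each term (from the third on) is the previous term followed by the one before it: term 3 = eg·gg = eggg.
So term 7 is egggegegggegggeg·egggegeggg.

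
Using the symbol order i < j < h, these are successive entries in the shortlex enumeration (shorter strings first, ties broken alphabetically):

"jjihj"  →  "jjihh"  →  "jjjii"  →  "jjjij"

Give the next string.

Find the rightmost character of jjjij below h, bump it to the next letter, and reset everything to its right to i.

jjjih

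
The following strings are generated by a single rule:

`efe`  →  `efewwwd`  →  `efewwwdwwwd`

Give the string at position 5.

efewwwdwwwdwwwdwwwd

Every step adds wwwd to the end: s(k+1) = s(k)·wwwd.
From efewwwdwwwd, 2 further steps: efewwwdwwwd → efewwwdwwwdwwwd → (answer).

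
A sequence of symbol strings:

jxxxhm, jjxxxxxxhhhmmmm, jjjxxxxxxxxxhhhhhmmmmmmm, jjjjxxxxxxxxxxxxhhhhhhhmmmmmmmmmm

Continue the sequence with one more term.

Term n consists of n j's, followed by 3n x's, followed by 2n-1 h's, followed by 3n-2 m's (n = 1, 2, …).
For the next term, n = 5, so the run lengths are 5, 15, 9, 13.

jjjjjxxxxxxxxxxxxxxxhhhhhhhhhmmmmmmmmmmmmm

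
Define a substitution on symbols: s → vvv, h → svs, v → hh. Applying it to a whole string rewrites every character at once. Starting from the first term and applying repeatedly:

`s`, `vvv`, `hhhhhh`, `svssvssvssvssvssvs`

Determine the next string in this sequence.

Rewriting the 18 symbols of svssvssvssvssvssvs one by one yields vvv hh vvv vvv hh vvv vvv hh vvv vvv hh vvv vvv hh vvv vvv hh vvv; concatenated:

vvvhhvvvvvvhhvvvvvvhhvvvvvvhhvvvvvvhhvvvvvvhhvvv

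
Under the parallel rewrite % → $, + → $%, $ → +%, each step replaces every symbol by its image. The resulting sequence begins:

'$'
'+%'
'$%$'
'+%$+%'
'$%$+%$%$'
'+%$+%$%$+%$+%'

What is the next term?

Rewriting the 13 symbols of +%$+%$%$+%$+% one by one yields $% $ +% $% $ +% $ +% $% $ +% $% $; concatenated:

$%$+%$%$+%$+%$%$+%$%$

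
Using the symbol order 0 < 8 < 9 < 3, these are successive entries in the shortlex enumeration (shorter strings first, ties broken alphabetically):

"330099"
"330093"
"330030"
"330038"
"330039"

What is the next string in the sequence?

Find the rightmost character of 330039 below 3, bump it to the next letter, and reset everything to its right to 0.

330033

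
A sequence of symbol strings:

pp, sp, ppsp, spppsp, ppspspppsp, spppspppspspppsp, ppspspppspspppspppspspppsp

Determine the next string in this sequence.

Each term (from the third on) is the two preceding terms concatenated in order: term 3 = pp·sp = ppsp.
Continuing: spppspppspspppsp · ppspspppspspppspppspspppsp gives term 8.

spppspppspspppspppspspppspspppspppspspppsp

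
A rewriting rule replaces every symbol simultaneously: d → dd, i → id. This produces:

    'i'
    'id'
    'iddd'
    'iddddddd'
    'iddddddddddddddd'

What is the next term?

Replace each of the 16 characters of iddddddddddddddd in place — id dd dd dd dd dd dd dd dd dd dd dd dd dd dd dd — and concatenate.

iddddddddddddddddddddddddddddddd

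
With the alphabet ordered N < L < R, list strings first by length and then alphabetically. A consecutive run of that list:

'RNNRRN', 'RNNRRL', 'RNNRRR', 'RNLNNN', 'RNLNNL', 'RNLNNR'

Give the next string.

RNLNLN

Treat RNLNNR as a base-3 numeral over the given alphabet and add one, carrying through any trailing R's.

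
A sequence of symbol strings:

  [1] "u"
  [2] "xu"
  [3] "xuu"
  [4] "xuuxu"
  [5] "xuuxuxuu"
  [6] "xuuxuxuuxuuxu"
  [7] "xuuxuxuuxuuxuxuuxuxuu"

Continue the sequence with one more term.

xuuxuxuuxuuxuxuuxuxuuxuuxuxuuxuuxu

This is a Fibonacci-style word recurrence s(k) = s(k−1)·s(k−2): e.g. xu·u = xuu.
Continuing: xuuxuxuuxuuxuxuuxuxuu · xuuxuxuuxuuxu gives term 8.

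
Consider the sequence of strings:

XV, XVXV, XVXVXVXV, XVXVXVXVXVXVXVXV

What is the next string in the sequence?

Every step duplicates the string.
Doubling XVXVXVXVXVXVXVXV:

XVXVXVXVXVXVXVXVXVXVXVXVXVXVXVXV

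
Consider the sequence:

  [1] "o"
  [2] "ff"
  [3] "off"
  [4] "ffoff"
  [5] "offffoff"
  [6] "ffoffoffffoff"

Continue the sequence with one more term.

Each term (from the third on) is the two preceding terms concatenated in order: term 3 = o·ff = off.
Continuing: offffoff · ffoffoffffoff gives term 7.

offffoffffoffoffffoff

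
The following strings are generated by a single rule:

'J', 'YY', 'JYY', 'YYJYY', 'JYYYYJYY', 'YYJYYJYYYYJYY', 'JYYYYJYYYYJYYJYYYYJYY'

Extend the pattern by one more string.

Each term (from the third on) is the two preceding terms concatenated in order: term 3 = J·YY = JYY.
So term 8 is YYJYYJYYYYJYY·JYYYYJYYYYJYYJYYYYJYY.

YYJYYJYYYYJYYJYYYYJYYYYJYYJYYYYJYY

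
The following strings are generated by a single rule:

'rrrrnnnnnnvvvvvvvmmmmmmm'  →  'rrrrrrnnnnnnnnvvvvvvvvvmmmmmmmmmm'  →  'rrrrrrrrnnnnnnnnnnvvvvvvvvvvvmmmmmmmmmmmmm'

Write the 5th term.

Term n consists of 2n r's, followed by 2n+2 n's, followed by 2n+3 v's, followed by 3n+1 m's, where the shown terms are n = 2, 3, 4.
At n = 6 the blocks have lengths 12, 14, 15, 19.

rrrrrrrrrrrrnnnnnnnnnnnnnnvvvvvvvvvvvvvvvmmmmmmmmmmmmmmmmmmm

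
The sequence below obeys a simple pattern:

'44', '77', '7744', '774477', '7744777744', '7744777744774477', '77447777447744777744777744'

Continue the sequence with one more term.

From term 3 onward, concatenate the last term with the second-to-last: 77·44 = 7744, 7744·77 = 774477, …
So term 8 is 77447777447744777744777744·7744777744774477.

774477774477447777447777447744777744774477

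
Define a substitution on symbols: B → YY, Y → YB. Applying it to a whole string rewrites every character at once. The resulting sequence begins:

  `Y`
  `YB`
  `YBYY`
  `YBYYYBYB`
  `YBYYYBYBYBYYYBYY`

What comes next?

YBYYYBYBYBYYYBYYYBYYYBYBYBYYYBYB

Applying the rule to each of the 16 symbols of YBYYYBYBYBYYYBYY gives the pieces YB YY YB YB YB YY YB YY YB YY YB YB YB YY YB YB, which concatenate to the answer.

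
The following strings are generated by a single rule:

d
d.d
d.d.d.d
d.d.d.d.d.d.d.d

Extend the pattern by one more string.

Every step duplicates the string with '.' between the halves.
One more doubling of d.d.d.d.d.d.d.d gives the answer.

d.d.d.d.d.d.d.d.d.d.d.d.d.d.d.d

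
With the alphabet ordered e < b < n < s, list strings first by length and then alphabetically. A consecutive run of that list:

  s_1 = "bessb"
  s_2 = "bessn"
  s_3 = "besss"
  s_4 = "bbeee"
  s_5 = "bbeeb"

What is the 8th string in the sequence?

Stepping forward 3 times from bbeeb: bbeeb → bbeen → bbees, then the target.

bbebe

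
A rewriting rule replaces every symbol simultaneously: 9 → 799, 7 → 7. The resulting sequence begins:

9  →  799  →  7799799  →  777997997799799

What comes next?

Replace each of the 15 characters of 777997997799799 in place — 7 7 7 799 799 7 799 799 7 7 799 799 7 799 799 — and concatenate.

7777997997799799777997997799799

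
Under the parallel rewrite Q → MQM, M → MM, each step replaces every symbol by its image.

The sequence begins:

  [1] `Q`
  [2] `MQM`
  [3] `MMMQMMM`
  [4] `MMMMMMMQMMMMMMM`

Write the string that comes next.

Replace each of the 15 characters of MMMMMMMQMMMMMMM in place — MM MM MM MM MM MM MM MQM MM MM MM MM MM MM MM — and concatenate.

MMMMMMMMMMMMMMMQMMMMMMMMMMMMMMM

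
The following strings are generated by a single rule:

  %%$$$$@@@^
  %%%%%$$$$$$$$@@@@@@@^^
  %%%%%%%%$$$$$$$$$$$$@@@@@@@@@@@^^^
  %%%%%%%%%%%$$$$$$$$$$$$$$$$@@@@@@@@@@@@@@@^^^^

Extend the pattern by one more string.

The n-th term is 3n-1 %'s then 4n $'s then 4n-1 @'s then n ^'s (n = 1, 2, …).
For the next term, n = 5, so the run lengths are 14, 20, 19, 5.

%%%%%%%%%%%%%%$$$$$$$$$$$$$$$$$$$$@@@@@@@@@@@@@@@@@@@^^^^^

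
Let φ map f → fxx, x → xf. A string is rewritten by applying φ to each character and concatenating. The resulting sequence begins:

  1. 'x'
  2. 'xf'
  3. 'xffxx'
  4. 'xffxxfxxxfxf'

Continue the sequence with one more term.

Rewriting each symbol of xffxxfxxxfxf: x→xf, f→fxx, f→fxx, x→xf, x→xf, f→fxx, x→xf, x→xf, x→xf, f→fxx, x→xf, f→fxx, which concatenates to xf fxx fxx xf xf fxx xf xf xf fxx xf fxx.

xffxxfxxxfxffxxxfxfxffxxxffxx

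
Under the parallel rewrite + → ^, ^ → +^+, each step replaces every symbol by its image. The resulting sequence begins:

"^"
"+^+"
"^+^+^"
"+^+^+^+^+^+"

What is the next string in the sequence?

^+^+^+^+^+^+^+^+^+^+^

Rewriting each symbol of +^+^+^+^+^+: +→^, ^→+^+, +→^, ^→+^+, +→^, ^→+^+, +→^, ^→+^+, +→^, ^→+^+, +→^, which concatenates to ^ +^+ ^ +^+ ^ +^+ ^ +^+ ^ +^+ ^.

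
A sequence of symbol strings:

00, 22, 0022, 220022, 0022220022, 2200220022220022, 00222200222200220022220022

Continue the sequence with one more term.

220022002222002200222200222200220022220022

From term 3 onward, concatenate the second-to-last term with the last: 00·22 = 0022, 22·0022 = 220022, …
Continuing: 2200220022220022 · 00222200222200220022220022 gives term 8.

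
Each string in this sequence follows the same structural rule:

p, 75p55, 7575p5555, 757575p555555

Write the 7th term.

s(k+1) = 75·s(k)·55, so each term gains 75 as a prefix and 55 as a suffix.
From 757575p555555, 3 further steps: 757575p555555 → 75757575p55555555 → 7575757575p5555555555 → (answer).

757575757575p555555555555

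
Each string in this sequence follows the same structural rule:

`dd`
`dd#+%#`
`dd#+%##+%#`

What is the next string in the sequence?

The strings grow by a fixed suffix #+%# each time.
So the next term is dd#+%##+%#·#+%#.

dd#+%##+%##+%#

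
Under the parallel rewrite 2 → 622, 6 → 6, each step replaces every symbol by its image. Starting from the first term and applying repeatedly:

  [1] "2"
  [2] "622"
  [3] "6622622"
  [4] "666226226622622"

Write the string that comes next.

Rewriting the 15 symbols of 666226226622622 one by one yields 6 6 6 622 622 6 622 622 6 6 622 622 6 622 622; concatenated:

6666226226622622666226226622622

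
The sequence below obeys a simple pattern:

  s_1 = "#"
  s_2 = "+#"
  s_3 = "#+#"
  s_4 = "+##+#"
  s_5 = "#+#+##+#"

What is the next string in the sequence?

+##+##+#+##+#

This is a Fibonacci-style word recurrence s(k) = s(k−2)·s(k−1): e.g. #·+# = #+#.
Continuing: +##+# · #+#+##+# gives term 6.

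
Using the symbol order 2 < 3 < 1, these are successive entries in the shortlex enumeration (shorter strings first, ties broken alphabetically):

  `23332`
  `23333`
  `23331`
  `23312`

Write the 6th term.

Stepping forward 2 times from 23312: 23312 → 23313, then the target.

23311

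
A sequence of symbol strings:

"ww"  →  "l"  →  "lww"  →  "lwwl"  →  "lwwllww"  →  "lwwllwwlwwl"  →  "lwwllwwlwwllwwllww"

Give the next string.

From term 3 onward, concatenate the last term with the second-to-last: l·ww = lww, lww·l = lwwl, …
The next term joins lwwllwwlwwllwwllww and lwwllwwlwwl.

lwwllwwlwwllwwllwwlwwllwwlwwl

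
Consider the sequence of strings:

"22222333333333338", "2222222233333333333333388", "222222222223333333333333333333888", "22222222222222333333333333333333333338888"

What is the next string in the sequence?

Term n consists of 3n-1 2's, followed by 4n+3 3's, followed by n-1 8's, where the shown terms are n = 2, 3, 4, 5.
At n = 6 the blocks have lengths 17, 27, 5.

2222222222222222233333333333333333333333333388888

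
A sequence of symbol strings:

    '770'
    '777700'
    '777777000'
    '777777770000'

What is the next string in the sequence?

The n-th term is 2n 7's then n 0's (n = 1, 2, …).
Setting n = 5 gives 10, 5 characters in each block.

777777777700000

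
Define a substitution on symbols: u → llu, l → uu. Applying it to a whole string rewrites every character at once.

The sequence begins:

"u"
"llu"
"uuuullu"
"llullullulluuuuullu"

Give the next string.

φ(llullullulluuuuullu) expands symbol-by-symbol to uu uu llu uu uu llu uu uu llu uu uu llu llu llu llu llu uu uu llu; joining the 19 pieces gives the next term.

uuuulluuuuulluuuuulluuuuullullullullulluuuuullu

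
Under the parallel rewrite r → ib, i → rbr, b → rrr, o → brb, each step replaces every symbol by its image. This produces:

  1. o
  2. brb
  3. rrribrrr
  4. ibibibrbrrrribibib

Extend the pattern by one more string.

rbrrrrrbrrrrrbrrrribrrribibibibrbrrrrrbrrrrrbrrrr

Replace each of the 18 characters of ibibibrbrrrribibib in place — rbr rrr rbr rrr rbr rrr ib rrr ib ib ib ib rbr rrr rbr rrr rbr rrr — and concatenate.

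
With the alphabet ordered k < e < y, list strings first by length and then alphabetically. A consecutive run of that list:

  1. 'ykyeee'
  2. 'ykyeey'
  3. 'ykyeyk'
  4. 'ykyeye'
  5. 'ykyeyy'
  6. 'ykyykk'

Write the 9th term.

ykyyek

Stepping forward 3 times from ykyykk: ykyykk → ykyyke → ykyyky, then the target.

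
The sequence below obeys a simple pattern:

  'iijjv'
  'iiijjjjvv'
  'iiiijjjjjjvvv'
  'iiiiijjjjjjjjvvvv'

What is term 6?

The n-th term is n+1 i's then 2n j's then n v's (n = 1, 2, …).
At n = 6 the blocks have lengths 7, 12, 6.

iiiiiiijjjjjjjjjjjjvvvvvv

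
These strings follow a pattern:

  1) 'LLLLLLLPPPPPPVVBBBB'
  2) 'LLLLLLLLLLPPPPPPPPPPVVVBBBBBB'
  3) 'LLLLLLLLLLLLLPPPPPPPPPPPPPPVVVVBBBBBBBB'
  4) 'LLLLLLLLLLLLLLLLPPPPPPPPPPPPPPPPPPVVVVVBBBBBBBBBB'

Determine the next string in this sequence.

LLLLLLLLLLLLLLLLLLLPPPPPPPPPPPPPPPPPPPPPPVVVVVVBBBBBBBBBBBB

The n-th term is 3n+1 L's then 4n-2 P's then n V's then 2n B's, where the shown terms are n = 2, 3, 4, 5.
At n = 6 the blocks have lengths 19, 22, 6, 12.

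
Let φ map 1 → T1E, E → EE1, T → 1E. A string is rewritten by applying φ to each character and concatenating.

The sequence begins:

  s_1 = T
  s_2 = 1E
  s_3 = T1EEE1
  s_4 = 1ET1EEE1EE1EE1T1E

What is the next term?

φ(1ET1EEE1EE1EE1T1E) expands symbol-by-symbol to T1E EE1 1E T1E EE1 EE1 EE1 T1E EE1 EE1 T1E EE1 EE1 T1E 1E T1E EE1; joining the 17 pieces gives the next term.

T1EEE11ET1EEE1EE1EE1T1EEE1EE1T1EEE1EE1T1E1ET1EEE1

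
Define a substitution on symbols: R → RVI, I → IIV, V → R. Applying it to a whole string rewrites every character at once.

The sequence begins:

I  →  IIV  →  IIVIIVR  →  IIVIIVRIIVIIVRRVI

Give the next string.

Rewriting the 17 symbols of IIVIIVRIIVIIVRRVI one by one yields IIV IIV R IIV IIV R RVI IIV IIV R IIV IIV R RVI RVI R IIV; concatenated:

IIVIIVRIIVIIVRRVIIIVIIVRIIVIIVRRVIRVIRIIV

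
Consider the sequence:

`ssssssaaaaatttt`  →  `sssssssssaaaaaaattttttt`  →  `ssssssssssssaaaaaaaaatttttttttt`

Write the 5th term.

Each string has the form s^{3n+3} a^{2n+3} t^{3n+1} (n = 1, 2, …).
For term 5, n = 5, so the run lengths are 18, 13, 16.

ssssssssssssssssssaaaaaaaaaaaaatttttttttttttttt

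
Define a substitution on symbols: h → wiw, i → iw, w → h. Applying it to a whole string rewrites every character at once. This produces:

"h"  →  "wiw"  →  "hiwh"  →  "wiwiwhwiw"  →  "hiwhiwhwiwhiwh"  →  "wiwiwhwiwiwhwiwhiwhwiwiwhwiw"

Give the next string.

Replace each of the 28 characters of wiwiwhwiwiwhwiwhiwhwiwiwhwiw in place — h iw h iw h wiw h iw h iw h wiw h iw h wiw iw h wiw h iw h iw h wiw h iw h — and concatenate.

hiwhiwhwiwhiwhiwhwiwhiwhwiwiwhwiwhiwhiwhwiwhiwh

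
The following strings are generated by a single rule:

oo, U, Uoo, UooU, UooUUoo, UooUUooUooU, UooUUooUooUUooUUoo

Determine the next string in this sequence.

Each term (from the third on) is the previous term followed by the one before it: term 3 = U·oo = Uoo.
The next term joins UooUUooUooUUooUUoo and UooUUooUooU.

UooUUooUooUUooUUooUooUUooUooU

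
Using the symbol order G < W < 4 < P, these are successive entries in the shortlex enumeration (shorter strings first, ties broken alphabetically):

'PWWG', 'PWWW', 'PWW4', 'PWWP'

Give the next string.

PW4G

Find the rightmost character of PWWP below P, bump it to the next letter, and reset everything to its right to G.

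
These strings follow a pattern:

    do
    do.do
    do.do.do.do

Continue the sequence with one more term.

do.do.do.do.do.do.do.do

Each string is two copies of the previous one joined by '.'.
So the next term is two copies of do.do.do.do with '.' between the halves.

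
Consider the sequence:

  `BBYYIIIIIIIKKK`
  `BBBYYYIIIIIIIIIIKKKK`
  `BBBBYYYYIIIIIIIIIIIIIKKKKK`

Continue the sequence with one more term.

Term n consists of n B's, followed by n Y's, followed by 3n+1 I's, followed by n+1 K's, where the shown terms are n = 2, 3, 4.
At n = 5 the blocks have lengths 5, 5, 16, 6.

BBBBBYYYYYIIIIIIIIIIIIIIIIKKKKKK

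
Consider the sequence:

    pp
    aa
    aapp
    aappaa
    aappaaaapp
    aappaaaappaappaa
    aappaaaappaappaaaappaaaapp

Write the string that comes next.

aappaaaappaappaaaappaaaappaappaaaappaappaa

From term 3 onward, concatenate the last term with the second-to-last: aa·pp = aapp, aapp·aa = aappaa, …
So term 8 is aappaaaappaappaaaappaaaapp·aappaaaappaappaa.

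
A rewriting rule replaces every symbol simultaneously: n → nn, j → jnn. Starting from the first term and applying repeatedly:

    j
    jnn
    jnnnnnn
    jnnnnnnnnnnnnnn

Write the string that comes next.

Replace each of the 15 characters of jnnnnnnnnnnnnnn in place — jnn nn nn nn nn nn nn nn nn nn nn nn nn nn nn — and concatenate.

jnnnnnnnnnnnnnnnnnnnnnnnnnnnnnn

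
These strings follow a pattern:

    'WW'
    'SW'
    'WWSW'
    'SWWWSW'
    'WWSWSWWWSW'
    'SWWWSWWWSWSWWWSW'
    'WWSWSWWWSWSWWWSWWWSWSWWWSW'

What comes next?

From term 3 onward, concatenate the second-to-last term with the last: WW·SW = WWSW, SW·WWSW = SWWWSW, …
Continuing: SWWWSWWWSWSWWWSW · WWSWSWWWSWSWWWSWWWSWSWWWSW gives term 8.

SWWWSWWWSWSWWWSWWWSWSWWWSWSWWWSWWWSWSWWWSW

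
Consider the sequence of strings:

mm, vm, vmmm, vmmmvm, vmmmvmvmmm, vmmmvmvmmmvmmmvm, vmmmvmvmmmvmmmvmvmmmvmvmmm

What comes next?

This is a Fibonacci-style word recurrence s(k) = s(k−1)·s(k−2): e.g. vm·mm = vmmm.
Continuing: vmmmvmvmmmvmmmvmvmmmvmvmmm · vmmmvmvmmmvmmmvm gives term 8.

vmmmvmvmmmvmmmvmvmmmvmvmmmvmmmvmvmmmvmmmvm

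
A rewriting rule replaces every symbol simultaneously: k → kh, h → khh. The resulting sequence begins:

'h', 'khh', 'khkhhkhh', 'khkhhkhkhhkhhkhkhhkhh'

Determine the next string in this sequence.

Replace each of the 21 characters of khkhhkhkhhkhhkhkhhkhh in place — kh khh kh khh khh kh khh kh khh khh kh khh khh kh khh kh khh khh kh khh khh — and concatenate.

khkhhkhkhhkhhkhkhhkhkhhkhhkhkhhkhhkhkhhkhkhhkhhkhkhhkhh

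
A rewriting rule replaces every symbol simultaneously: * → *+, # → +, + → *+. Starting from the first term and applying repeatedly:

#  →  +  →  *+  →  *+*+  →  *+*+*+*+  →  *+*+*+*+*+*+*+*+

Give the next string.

Rewriting the 16 symbols of *+*+*+*+*+*+*+*+ one by one yields *+ *+ *+ *+ *+ *+ *+ *+ *+ *+ *+ *+ *+ *+ *+ *+; concatenated:

*+*+*+*+*+*+*+*+*+*+*+*+*+*+*+*+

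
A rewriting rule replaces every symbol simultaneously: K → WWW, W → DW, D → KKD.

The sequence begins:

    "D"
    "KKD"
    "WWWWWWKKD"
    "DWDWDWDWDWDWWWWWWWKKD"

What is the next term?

Rewriting the 21 symbols of DWDWDWDWDWDWWWWWWWKKD one by one yields KKD DW KKD DW KKD DW KKD DW KKD DW KKD DW DW DW DW DW DW DW WWW WWW KKD; concatenated:

KKDDWKKDDWKKDDWKKDDWKKDDWKKDDWDWDWDWDWDWDWWWWWWWKKD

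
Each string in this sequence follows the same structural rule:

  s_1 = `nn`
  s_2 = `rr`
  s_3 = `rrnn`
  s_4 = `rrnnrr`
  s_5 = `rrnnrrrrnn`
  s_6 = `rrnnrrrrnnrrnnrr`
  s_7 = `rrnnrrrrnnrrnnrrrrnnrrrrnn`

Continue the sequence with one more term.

This is a Fibonacci-style word recurrence s(k) = s(k−1)·s(k−2): e.g. rr·nn = rrnn.
So term 8 is rrnnrrrrnnrrnnrrrrnnrrrrnn·rrnnrrrrnnrrnnrr.

rrnnrrrrnnrrnnrrrrnnrrrrnnrrnnrrrrnnrrnnrr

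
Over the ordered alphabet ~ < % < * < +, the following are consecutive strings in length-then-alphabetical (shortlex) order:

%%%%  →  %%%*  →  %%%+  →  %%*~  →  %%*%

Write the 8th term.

%%+~

Advancing 3 positions from %%*% through %%*% → %%** → %%*+ reaches term 8.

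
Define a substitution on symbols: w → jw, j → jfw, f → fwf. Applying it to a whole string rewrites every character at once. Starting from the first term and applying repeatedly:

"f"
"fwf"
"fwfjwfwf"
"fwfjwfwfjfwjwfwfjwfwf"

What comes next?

Rewriting the 21 symbols of fwfjwfwfjfwjwfwfjwfwf one by one yields fwf jw fwf jfw jw fwf jw fwf jfw fwf jw jfw jw fwf jw fwf jfw jw fwf jw fwf; concatenated:

fwfjwfwfjfwjwfwfjwfwfjfwfwfjwjfwjwfwfjwfwfjfwjwfwfjwfwf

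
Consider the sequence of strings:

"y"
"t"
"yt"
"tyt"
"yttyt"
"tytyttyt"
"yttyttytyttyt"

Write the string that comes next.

Each term (from the third on) is the two preceding terms concatenated in order: term 3 = y·t = yt.
So term 8 is tytyttyt·yttyttytyttyt.

tytyttytyttyttytyttyt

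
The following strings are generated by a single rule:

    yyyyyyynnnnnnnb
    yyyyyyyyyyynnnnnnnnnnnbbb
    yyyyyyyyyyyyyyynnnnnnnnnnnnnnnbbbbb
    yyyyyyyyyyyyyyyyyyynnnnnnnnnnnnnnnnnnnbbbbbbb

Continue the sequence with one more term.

Term n consists of 4n+3 y's, followed by 4n+3 n's, followed by 2n-1 b's (n = 1, 2, …).
At n = 5 the blocks have lengths 23, 23, 9.

yyyyyyyyyyyyyyyyyyyyyyynnnnnnnnnnnnnnnnnnnnnnnbbbbbbbbb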